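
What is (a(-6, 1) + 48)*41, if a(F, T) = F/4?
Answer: 3813/2 ≈ 1906.5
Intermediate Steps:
a(F, T) = F/4 (a(F, T) = F*(¼) = F/4)
(a(-6, 1) + 48)*41 = ((¼)*(-6) + 48)*41 = (-3/2 + 48)*41 = (93/2)*41 = 3813/2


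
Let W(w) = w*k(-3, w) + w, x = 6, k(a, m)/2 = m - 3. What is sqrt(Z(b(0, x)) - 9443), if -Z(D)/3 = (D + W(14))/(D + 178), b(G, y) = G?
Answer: I*sqrt(74840990)/89 ≈ 97.203*I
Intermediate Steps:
k(a, m) = -6 + 2*m (k(a, m) = 2*(m - 3) = 2*(-3 + m) = -6 + 2*m)
W(w) = w + w*(-6 + 2*w) (W(w) = w*(-6 + 2*w) + w = w + w*(-6 + 2*w))
Z(D) = -3*(322 + D)/(178 + D) (Z(D) = -3*(D + 14*(-5 + 2*14))/(D + 178) = -3*(D + 14*(-5 + 28))/(178 + D) = -3*(D + 14*23)/(178 + D) = -3*(D + 322)/(178 + D) = -3*(322 + D)/(178 + D))
sqrt(Z(b(0, x)) - 9443) = sqrt(3*(-322 - 1*0)/(178 + 0) - 9443) = sqrt(3*(-322 + 0)/178 - 9443) = sqrt(3*(1/178)*(-322) - 9443) = sqrt(-483/89 - 9443) = sqrt(-840910/89) = I*sqrt(74840990)/89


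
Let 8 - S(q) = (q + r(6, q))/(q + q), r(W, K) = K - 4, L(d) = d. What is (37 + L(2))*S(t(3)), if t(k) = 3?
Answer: 299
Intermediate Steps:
r(W, K) = -4 + K
S(q) = 8 - (-4 + 2*q)/(2*q) (S(q) = 8 - (q + (-4 + q))/(q + q) = 8 - (-4 + 2*q)/(2*q))
(37 + L(2))*S(t(3)) = (37 + 2)*(7 + 2/3) = 39*(7 + 2*(1/3)) = 39*(7 + 2/3) = 39*(23/3) = 299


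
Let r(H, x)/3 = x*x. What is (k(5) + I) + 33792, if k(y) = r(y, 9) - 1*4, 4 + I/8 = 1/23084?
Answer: 196208231/5771 ≈ 33999.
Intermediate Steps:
r(H, x) = 3*x² (r(H, x) = 3*(x*x) = 3*x²)
I = -184670/5771 (I = -32 + 8/23084 = -32 + 8*(1/23084) = -32 + 2/5771 = -184670/5771 ≈ -32.000)
k(y) = 239 (k(y) = 3*9² - 1*4 = 3*81 - 4 = 243 - 4 = 239)
(k(5) + I) + 33792 = (239 - 184670/5771) + 33792 = 1194599/5771 + 33792 = 196208231/5771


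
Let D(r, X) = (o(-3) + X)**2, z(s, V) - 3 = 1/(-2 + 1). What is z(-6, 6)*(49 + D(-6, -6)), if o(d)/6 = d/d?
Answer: 98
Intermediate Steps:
o(d) = 6 (o(d) = 6*(d/d) = 6*1 = 6)
z(s, V) = 2 (z(s, V) = 3 + 1/(-2 + 1) = 3 + 1/(-1) = 3 - 1 = 2)
D(r, X) = (6 + X)**2
z(-6, 6)*(49 + D(-6, -6)) = 2*(49 + (6 - 6)**2) = 2*(49 + 0**2) = 2*(49 + 0) = 2*49 = 98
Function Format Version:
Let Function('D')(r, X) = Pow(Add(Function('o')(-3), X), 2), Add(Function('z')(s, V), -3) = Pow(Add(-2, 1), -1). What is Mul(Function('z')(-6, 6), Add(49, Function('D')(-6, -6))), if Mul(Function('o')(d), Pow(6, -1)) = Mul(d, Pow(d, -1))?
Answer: 98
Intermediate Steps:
Function('o')(d) = 6 (Function('o')(d) = Mul(6, Mul(d, Pow(d, -1))) = Mul(6, 1) = 6)
Function('z')(s, V) = 2 (Function('z')(s, V) = Add(3, Pow(Add(-2, 1), -1)) = Add(3, Pow(-1, -1)) = Add(3, -1) = 2)
Function('D')(r, X) = Pow(Add(6, X), 2)
Mul(Function('z')(-6, 6), Add(49, Function('D')(-6, -6))) = Mul(2, Add(49, Pow(Add(6, -6), 2))) = Mul(2, Add(49, Pow(0, 2))) = Mul(2, Add(49, 0)) = Mul(2, 49) = 98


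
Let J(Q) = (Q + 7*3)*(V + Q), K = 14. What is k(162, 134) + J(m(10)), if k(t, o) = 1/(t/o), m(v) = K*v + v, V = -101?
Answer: 678766/81 ≈ 8379.8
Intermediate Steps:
m(v) = 15*v (m(v) = 14*v + v = 15*v)
k(t, o) = o/t
J(Q) = (-101 + Q)*(21 + Q) (J(Q) = (Q + 7*3)*(-101 + Q) = (Q + 21)*(-101 + Q) = (21 + Q)*(-101 + Q) = (-101 + Q)*(21 + Q))
k(162, 134) + J(m(10)) = 134/162 + (-2121 + (15*10)**2 - 1200*10) = 134*(1/162) + (-2121 + 150**2 - 80*150) = 67/81 + (-2121 + 22500 - 12000) = 67/81 + 8379 = 678766/81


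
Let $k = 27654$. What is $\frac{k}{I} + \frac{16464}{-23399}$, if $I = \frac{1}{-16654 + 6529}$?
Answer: $- \frac{6551643969714}{23399} \approx -2.8 \cdot 10^{8}$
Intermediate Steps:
$I = - \frac{1}{10125}$ ($I = \frac{1}{-10125} = - \frac{1}{10125} \approx -9.8765 \cdot 10^{-5}$)
$\frac{k}{I} + \frac{16464}{-23399} = \frac{27654}{- \frac{1}{10125}} + \frac{16464}{-23399} = 27654 \left(-10125\right) + 16464 \left(- \frac{1}{23399}\right) = -279996750 - \frac{16464}{23399} = - \frac{6551643969714}{23399}$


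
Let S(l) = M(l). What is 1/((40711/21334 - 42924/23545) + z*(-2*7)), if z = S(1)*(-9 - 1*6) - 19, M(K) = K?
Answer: 502309030/239141898159 ≈ 0.0021005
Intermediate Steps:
S(l) = l
z = -34 (z = 1*(-9 - 1*6) - 19 = 1*(-9 - 6) - 19 = 1*(-15) - 19 = -15 - 19 = -34)
1/((40711/21334 - 42924/23545) + z*(-2*7)) = 1/((40711/21334 - 42924/23545) - (-68)*7) = 1/((40711*(1/21334) - 42924*1/23545) - 34*(-14)) = 1/((40711/21334 - 42924/23545) + 476) = 1/(42799879/502309030 + 476) = 1/(239141898159/502309030) = 502309030/239141898159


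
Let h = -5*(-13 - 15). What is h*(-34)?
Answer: -4760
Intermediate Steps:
h = 140 (h = -5*(-28) = 140)
h*(-34) = 140*(-34) = -4760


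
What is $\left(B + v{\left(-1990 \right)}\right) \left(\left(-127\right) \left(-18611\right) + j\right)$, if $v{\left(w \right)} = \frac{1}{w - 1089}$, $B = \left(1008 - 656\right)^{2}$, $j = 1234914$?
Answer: $\frac{1372833439882065}{3079} \approx 4.4587 \cdot 10^{11}$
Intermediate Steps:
$B = 123904$ ($B = 352^{2} = 123904$)
$v{\left(w \right)} = \frac{1}{-1089 + w}$
$\left(B + v{\left(-1990 \right)}\right) \left(\left(-127\right) \left(-18611\right) + j\right) = \left(123904 + \frac{1}{-1089 - 1990}\right) \left(\left(-127\right) \left(-18611\right) + 1234914\right) = \left(123904 + \frac{1}{-3079}\right) \left(2363597 + 1234914\right) = \left(123904 - \frac{1}{3079}\right) 3598511 = \frac{381500415}{3079} \cdot 3598511 = \frac{1372833439882065}{3079}$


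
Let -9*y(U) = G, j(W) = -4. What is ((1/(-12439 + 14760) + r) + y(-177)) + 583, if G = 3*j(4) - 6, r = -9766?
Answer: -21309100/2321 ≈ -9181.0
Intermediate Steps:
G = -18 (G = 3*(-4) - 6 = -12 - 6 = -18)
y(U) = 2 (y(U) = -⅑*(-18) = 2)
((1/(-12439 + 14760) + r) + y(-177)) + 583 = ((1/(-12439 + 14760) - 9766) + 2) + 583 = ((1/2321 - 9766) + 2) + 583 = (-22666885/2321 + 2) + 583 = -22662243/2321 + 583 = -21309100/2321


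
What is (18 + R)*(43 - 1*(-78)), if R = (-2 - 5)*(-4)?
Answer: 5566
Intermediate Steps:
R = 28 (R = -7*(-4) = 28)
(18 + R)*(43 - 1*(-78)) = (18 + 28)*(43 - 1*(-78)) = 46*(43 + 78) = 46*121 = 5566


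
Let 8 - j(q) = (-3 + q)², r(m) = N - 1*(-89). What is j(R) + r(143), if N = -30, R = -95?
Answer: -9537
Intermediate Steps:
r(m) = 59 (r(m) = -30 - 1*(-89) = -30 + 89 = 59)
j(q) = 8 - (-3 + q)²
j(R) + r(143) = (8 - (-3 - 95)²) + 59 = (8 - 1*(-98)²) + 59 = (8 - 1*9604) + 59 = (8 - 9604) + 59 = -9596 + 59 = -9537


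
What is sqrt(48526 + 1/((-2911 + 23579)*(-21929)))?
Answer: 13*sqrt(14745596946364161737)/226614286 ≈ 220.29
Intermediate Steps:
sqrt(48526 + 1/((-2911 + 23579)*(-21929))) = sqrt(48526 - 1/21929/20668) = sqrt(48526 + (1/20668)*(-1/21929)) = sqrt(48526 - 1/453228572) = sqrt(21993369684871/453228572) = 13*sqrt(14745596946364161737)/226614286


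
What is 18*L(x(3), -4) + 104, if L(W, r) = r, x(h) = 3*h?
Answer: 32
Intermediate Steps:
18*L(x(3), -4) + 104 = 18*(-4) + 104 = -72 + 104 = 32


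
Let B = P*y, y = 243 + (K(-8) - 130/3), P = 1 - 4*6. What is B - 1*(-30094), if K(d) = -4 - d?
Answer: 76229/3 ≈ 25410.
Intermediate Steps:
P = -23 (P = 1 - 24 = -23)
y = 611/3 (y = 243 + ((-4 - 1*(-8)) - 130/3) = 243 + ((-4 + 8) - 130/3) = 243 + (4 - 1*130/3) = 243 + (4 - 130/3) = 243 - 118/3 = 611/3 ≈ 203.67)
B = -14053/3 (B = -23*611/3 = -14053/3 ≈ -4684.3)
B - 1*(-30094) = -14053/3 - 1*(-30094) = -14053/3 + 30094 = 76229/3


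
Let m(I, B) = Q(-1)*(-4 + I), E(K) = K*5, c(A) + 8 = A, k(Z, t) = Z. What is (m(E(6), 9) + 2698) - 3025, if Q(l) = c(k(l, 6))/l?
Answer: -93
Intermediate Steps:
c(A) = -8 + A
E(K) = 5*K
Q(l) = (-8 + l)/l
m(I, B) = -36 + 9*I (m(I, B) = ((-8 - 1)/(-1))*(-4 + I) = (-1*(-9))*(-4 + I) = 9*(-4 + I) = -36 + 9*I)
(m(E(6), 9) + 2698) - 3025 = ((-36 + 9*(5*6)) + 2698) - 3025 = ((-36 + 9*30) + 2698) - 3025 = ((-36 + 270) + 2698) - 3025 = (234 + 2698) - 3025 = 2932 - 3025 = -93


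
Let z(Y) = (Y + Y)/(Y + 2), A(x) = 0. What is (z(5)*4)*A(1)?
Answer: 0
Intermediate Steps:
z(Y) = 2*Y/(2 + Y) (z(Y) = (2*Y)/(2 + Y) = 2*Y/(2 + Y))
(z(5)*4)*A(1) = ((2*5/(2 + 5))*4)*0 = ((2*5/7)*4)*0 = ((2*5*(1/7))*4)*0 = ((10/7)*4)*0 = (40/7)*0 = 0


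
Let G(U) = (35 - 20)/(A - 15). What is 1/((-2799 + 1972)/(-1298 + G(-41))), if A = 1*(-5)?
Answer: 5195/3308 ≈ 1.5704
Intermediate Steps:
A = -5
G(U) = -3/4 (G(U) = (35 - 20)/(-5 - 15) = 15/(-20) = 15*(-1/20) = -3/4)
1/((-2799 + 1972)/(-1298 + G(-41))) = 1/((-2799 + 1972)/(-1298 - 3/4)) = 1/(-827/(-5195/4)) = 1/(-827*(-4/5195)) = 1/(3308/5195) = 5195/3308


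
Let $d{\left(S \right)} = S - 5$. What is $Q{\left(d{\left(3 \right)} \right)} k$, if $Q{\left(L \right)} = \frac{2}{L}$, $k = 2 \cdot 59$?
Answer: $-118$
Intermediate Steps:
$d{\left(S \right)} = -5 + S$ ($d{\left(S \right)} = S - 5 = -5 + S$)
$k = 118$
$Q{\left(d{\left(3 \right)} \right)} k = \frac{2}{-5 + 3} \cdot 118 = \frac{2}{-2} \cdot 118 = 2 \left(- \frac{1}{2}\right) 118 = \left(-1\right) 118 = -118$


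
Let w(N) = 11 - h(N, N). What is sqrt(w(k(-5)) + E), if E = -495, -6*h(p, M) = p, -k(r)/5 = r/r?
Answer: I*sqrt(17454)/6 ≈ 22.019*I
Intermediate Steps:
k(r) = -5 (k(r) = -5*r/r = -5*1 = -5)
h(p, M) = -p/6
w(N) = 11 + N/6 (w(N) = 11 - (-1)*N/6 = 11 + N/6)
sqrt(w(k(-5)) + E) = sqrt((11 + (1/6)*(-5)) - 495) = sqrt((11 - 5/6) - 495) = sqrt(61/6 - 495) = sqrt(-2909/6) = I*sqrt(17454)/6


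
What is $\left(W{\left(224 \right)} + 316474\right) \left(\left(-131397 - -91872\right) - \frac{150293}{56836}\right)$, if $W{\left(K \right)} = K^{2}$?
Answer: $- \frac{31681284392825}{2186} \approx -1.4493 \cdot 10^{10}$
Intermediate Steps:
$\left(W{\left(224 \right)} + 316474\right) \left(\left(-131397 - -91872\right) - \frac{150293}{56836}\right) = \left(224^{2} + 316474\right) \left(\left(-131397 - -91872\right) - \frac{150293}{56836}\right) = \left(50176 + 316474\right) \left(\left(-131397 + 91872\right) - \frac{11561}{4372}\right) = 366650 \left(-39525 - \frac{11561}{4372}\right) = 366650 \left(- \frac{172814861}{4372}\right) = - \frac{31681284392825}{2186}$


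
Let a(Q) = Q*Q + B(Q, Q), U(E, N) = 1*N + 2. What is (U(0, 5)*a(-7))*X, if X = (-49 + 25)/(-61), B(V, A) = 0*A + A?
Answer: 7056/61 ≈ 115.67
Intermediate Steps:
B(V, A) = A (B(V, A) = 0 + A = A)
U(E, N) = 2 + N (U(E, N) = N + 2 = 2 + N)
X = 24/61 (X = -24*(-1/61) = 24/61 ≈ 0.39344)
a(Q) = Q + Q² (a(Q) = Q*Q + Q = Q² + Q = Q + Q²)
(U(0, 5)*a(-7))*X = ((2 + 5)*(-7*(1 - 7)))*(24/61) = (7*(-7*(-6)))*(24/61) = (7*42)*(24/61) = 294*(24/61) = 7056/61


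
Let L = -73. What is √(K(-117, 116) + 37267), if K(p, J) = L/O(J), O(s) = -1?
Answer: 2*√9335 ≈ 193.24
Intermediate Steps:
K(p, J) = 73 (K(p, J) = -73/(-1) = -73*(-1) = 73)
√(K(-117, 116) + 37267) = √(73 + 37267) = √37340 = 2*√9335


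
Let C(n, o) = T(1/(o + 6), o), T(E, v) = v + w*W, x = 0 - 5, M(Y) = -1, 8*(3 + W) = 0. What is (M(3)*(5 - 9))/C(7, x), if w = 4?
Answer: -4/17 ≈ -0.23529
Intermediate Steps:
W = -3 (W = -3 + (⅛)*0 = -3 + 0 = -3)
x = -5
T(E, v) = -12 + v (T(E, v) = v + 4*(-3) = v - 12 = -12 + v)
C(n, o) = -12 + o
(M(3)*(5 - 9))/C(7, x) = (-(5 - 9))/(-12 - 5) = -1*(-4)/(-17) = 4*(-1/17) = -4/17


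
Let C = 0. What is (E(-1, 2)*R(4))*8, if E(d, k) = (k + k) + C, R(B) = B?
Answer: 128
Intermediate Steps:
E(d, k) = 2*k (E(d, k) = (k + k) + 0 = 2*k + 0 = 2*k)
(E(-1, 2)*R(4))*8 = ((2*2)*4)*8 = (4*4)*8 = 16*8 = 128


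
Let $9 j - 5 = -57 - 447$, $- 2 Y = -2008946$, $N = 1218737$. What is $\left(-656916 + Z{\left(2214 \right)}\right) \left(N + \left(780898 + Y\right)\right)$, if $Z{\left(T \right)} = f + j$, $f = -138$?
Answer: $- \frac{17766249650380}{9} \approx -1.974 \cdot 10^{12}$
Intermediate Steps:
$Y = 1004473$ ($Y = \left(- \frac{1}{2}\right) \left(-2008946\right) = 1004473$)
$j = - \frac{499}{9}$ ($j = \frac{5}{9} + \frac{-57 - 447}{9} = \frac{5}{9} + \frac{1}{9} \left(-504\right) = \frac{5}{9} - 56 = - \frac{499}{9} \approx -55.444$)
$Z{\left(T \right)} = - \frac{1741}{9}$ ($Z{\left(T \right)} = -138 - \frac{499}{9} = - \frac{1741}{9}$)
$\left(-656916 + Z{\left(2214 \right)}\right) \left(N + \left(780898 + Y\right)\right) = \left(-656916 - \frac{1741}{9}\right) \left(1218737 + \left(780898 + 1004473\right)\right) = - \frac{5913985 \left(1218737 + 1785371\right)}{9} = \left(- \frac{5913985}{9}\right) 3004108 = - \frac{17766249650380}{9}$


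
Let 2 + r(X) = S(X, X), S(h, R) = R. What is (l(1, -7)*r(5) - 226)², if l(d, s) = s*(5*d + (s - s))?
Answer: 109561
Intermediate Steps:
l(d, s) = 5*d*s (l(d, s) = s*(5*d + 0) = s*(5*d) = 5*d*s)
r(X) = -2 + X
(l(1, -7)*r(5) - 226)² = ((5*1*(-7))*(-2 + 5) - 226)² = (-35*3 - 226)² = (-105 - 226)² = (-331)² = 109561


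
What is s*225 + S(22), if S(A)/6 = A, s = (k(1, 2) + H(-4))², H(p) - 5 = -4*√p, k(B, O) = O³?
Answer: 23757 - 46800*I ≈ 23757.0 - 46800.0*I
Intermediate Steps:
H(p) = 5 - 4*√p
s = (13 - 8*I)² (s = (2³ + (5 - 8*I))² = (8 + (5 - 8*I))² = (13 - 8*I)² ≈ 105.0 - 208.0*I)
S(A) = 6*A
s*225 + S(22) = (105 - 208*I)*225 + 6*22 = (23625 - 46800*I) + 132 = 23757 - 46800*I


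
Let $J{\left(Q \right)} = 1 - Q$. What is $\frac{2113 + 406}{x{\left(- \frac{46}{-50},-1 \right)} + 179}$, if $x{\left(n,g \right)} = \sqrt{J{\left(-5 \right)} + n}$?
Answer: $\frac{11272525}{800852} - \frac{12595 \sqrt{173}}{800852} \approx 13.869$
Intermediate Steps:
$x{\left(n,g \right)} = \sqrt{6 + n}$ ($x{\left(n,g \right)} = \sqrt{\left(1 - -5\right) + n} = \sqrt{\left(1 + 5\right) + n} = \sqrt{6 + n}$)
$\frac{2113 + 406}{x{\left(- \frac{46}{-50},-1 \right)} + 179} = \frac{2113 + 406}{\sqrt{6 - \frac{46}{-50}} + 179} = \frac{2519}{\sqrt{6 - - \frac{23}{25}} + 179} = \frac{2519}{\sqrt{6 + \frac{23}{25}} + 179} = \frac{2519}{\sqrt{\frac{173}{25}} + 179} = \frac{2519}{\frac{\sqrt{173}}{5} + 179} = \frac{2519}{179 + \frac{\sqrt{173}}{5}}$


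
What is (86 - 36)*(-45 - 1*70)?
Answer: -5750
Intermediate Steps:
(86 - 36)*(-45 - 1*70) = 50*(-45 - 70) = 50*(-115) = -5750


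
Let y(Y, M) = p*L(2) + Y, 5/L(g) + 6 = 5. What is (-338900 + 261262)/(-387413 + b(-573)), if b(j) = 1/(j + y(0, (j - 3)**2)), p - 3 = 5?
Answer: 2163277/10794735 ≈ 0.20040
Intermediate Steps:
p = 8 (p = 3 + 5 = 8)
L(g) = -5 (L(g) = 5/(-6 + 5) = 5/(-1) = 5*(-1) = -5)
y(Y, M) = -40 + Y (y(Y, M) = 8*(-5) + Y = -40 + Y)
b(j) = 1/(-40 + j) (b(j) = 1/(j + (-40 + 0)) = 1/(j - 40) = 1/(-40 + j))
(-338900 + 261262)/(-387413 + b(-573)) = (-338900 + 261262)/(-387413 + 1/(-40 - 573)) = -77638/(-387413 + 1/(-613)) = -77638/(-387413 - 1/613) = -77638/(-237484170/613) = -77638*(-613/237484170) = 2163277/10794735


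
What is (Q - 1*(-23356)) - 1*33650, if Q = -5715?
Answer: -16009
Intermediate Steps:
(Q - 1*(-23356)) - 1*33650 = (-5715 - 1*(-23356)) - 1*33650 = (-5715 + 23356) - 33650 = 17641 - 33650 = -16009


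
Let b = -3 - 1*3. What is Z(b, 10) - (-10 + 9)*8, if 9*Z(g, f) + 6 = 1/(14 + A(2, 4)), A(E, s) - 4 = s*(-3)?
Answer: 397/54 ≈ 7.3519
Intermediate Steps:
A(E, s) = 4 - 3*s (A(E, s) = 4 + s*(-3) = 4 - 3*s)
b = -6 (b = -3 - 3 = -6)
Z(g, f) = -35/54 (Z(g, f) = -⅔ + 1/(9*(14 + (4 - 3*4))) = -⅔ + 1/(9*(14 + (4 - 12))) = -⅔ + 1/(9*(14 - 8)) = -⅔ + (⅑)/6 = -⅔ + (⅑)*(⅙) = -⅔ + 1/54 = -35/54)
Z(b, 10) - (-10 + 9)*8 = -35/54 - (-10 + 9)*8 = -35/54 - (-1)*8 = -35/54 - 1*(-8) = -35/54 + 8 = 397/54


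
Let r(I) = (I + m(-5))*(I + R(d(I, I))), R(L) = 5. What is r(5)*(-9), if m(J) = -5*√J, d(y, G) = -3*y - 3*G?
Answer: -450 + 450*I*√5 ≈ -450.0 + 1006.2*I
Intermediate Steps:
d(y, G) = -3*G - 3*y
r(I) = (5 + I)*(I - 5*I*√5) (r(I) = (I - 5*I*√5)*(I + 5) = (I - 5*I*√5)*(5 + I) = (5 + I)*(I - 5*I*√5))
r(5)*(-9) = (5² + 5*5 - 25*I*√5 - 5*I*5*√5)*(-9) = (25 + 25 - 25*I*√5 - 25*I*√5)*(-9) = (50 - 50*I*√5)*(-9) = -450 + 450*I*√5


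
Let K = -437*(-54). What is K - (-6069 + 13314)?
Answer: 16353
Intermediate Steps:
K = 23598
K - (-6069 + 13314) = 23598 - (-6069 + 13314) = 23598 - 1*7245 = 23598 - 7245 = 16353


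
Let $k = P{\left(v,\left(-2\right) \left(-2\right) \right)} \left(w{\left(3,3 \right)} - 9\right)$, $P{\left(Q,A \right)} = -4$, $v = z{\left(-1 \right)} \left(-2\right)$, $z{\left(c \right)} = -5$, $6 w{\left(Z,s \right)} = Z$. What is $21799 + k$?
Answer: $21833$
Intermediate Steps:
$w{\left(Z,s \right)} = \frac{Z}{6}$
$v = 10$ ($v = \left(-5\right) \left(-2\right) = 10$)
$k = 34$ ($k = - 4 \left(\frac{1}{6} \cdot 3 - 9\right) = - 4 \left(\frac{1}{2} - 9\right) = \left(-4\right) \left(- \frac{17}{2}\right) = 34$)
$21799 + k = 21799 + 34 = 21833$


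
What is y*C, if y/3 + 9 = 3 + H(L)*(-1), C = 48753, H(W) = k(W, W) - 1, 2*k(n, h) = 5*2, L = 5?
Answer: -1462590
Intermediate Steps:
k(n, h) = 5 (k(n, h) = (5*2)/2 = (1/2)*10 = 5)
H(W) = 4 (H(W) = 5 - 1 = 4)
y = -30 (y = -27 + 3*(3 + 4*(-1)) = -27 + 3*(3 - 4) = -27 + 3*(-1) = -27 - 3 = -30)
y*C = -30*48753 = -1462590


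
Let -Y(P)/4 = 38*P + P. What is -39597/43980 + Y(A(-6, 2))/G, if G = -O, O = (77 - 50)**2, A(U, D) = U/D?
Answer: -1831439/1187460 ≈ -1.5423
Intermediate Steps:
Y(P) = -156*P (Y(P) = -4*(38*P + P) = -156*P)
O = 729 (O = 27**2 = 729)
G = -729 (G = -1*729 = -729)
-39597/43980 + Y(A(-6, 2))/G = -39597/43980 - (-936)/2/(-729) = -39597*1/43980 - (-936)/2*(-1/729) = -13199/14660 - 156*(-3)*(-1/729) = -13199/14660 + 468*(-1/729) = -13199/14660 - 52/81 = -1831439/1187460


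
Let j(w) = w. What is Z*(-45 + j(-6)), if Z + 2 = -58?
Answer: 3060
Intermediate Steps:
Z = -60 (Z = -2 - 58 = -60)
Z*(-45 + j(-6)) = -60*(-45 - 6) = -60*(-51) = 3060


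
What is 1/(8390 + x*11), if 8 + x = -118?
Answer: 1/7004 ≈ 0.00014278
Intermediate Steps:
x = -126 (x = -8 - 118 = -126)
1/(8390 + x*11) = 1/(8390 - 126*11) = 1/(8390 - 1386) = 1/7004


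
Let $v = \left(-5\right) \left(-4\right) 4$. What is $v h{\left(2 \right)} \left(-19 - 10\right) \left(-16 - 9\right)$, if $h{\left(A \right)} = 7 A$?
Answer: $812000$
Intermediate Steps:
$v = 80$ ($v = 20 \cdot 4 = 80$)
$v h{\left(2 \right)} \left(-19 - 10\right) \left(-16 - 9\right) = 80 \cdot 7 \cdot 2 \left(-19 - 10\right) \left(-16 - 9\right) = 80 \cdot 14 \left(\left(-29\right) \left(-25\right)\right) = 1120 \cdot 725 = 812000$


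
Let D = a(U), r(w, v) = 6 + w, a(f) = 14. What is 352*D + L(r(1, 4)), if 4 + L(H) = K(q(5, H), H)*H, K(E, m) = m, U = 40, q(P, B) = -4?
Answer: 4973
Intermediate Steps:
D = 14
L(H) = -4 + H² (L(H) = -4 + H*H = -4 + H²)
352*D + L(r(1, 4)) = 352*14 + (-4 + (6 + 1)²) = 4928 + (-4 + 7²) = 4928 + (-4 + 49) = 4928 + 45 = 4973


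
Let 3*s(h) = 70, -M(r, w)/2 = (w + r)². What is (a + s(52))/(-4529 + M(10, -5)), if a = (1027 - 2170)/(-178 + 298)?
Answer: -1657/549480 ≈ -0.0030156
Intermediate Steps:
M(r, w) = -2*(r + w)² (M(r, w) = -2*(w + r)² = -2*(r + w)²)
a = -381/40 (a = -1143/120 = -1143*1/120 = -381/40 ≈ -9.5250)
s(h) = 70/3 (s(h) = (⅓)*70 = 70/3)
(a + s(52))/(-4529 + M(10, -5)) = (-381/40 + 70/3)/(-4529 - 2*(10 - 5)²) = 1657/(120*(-4529 - 2*5²)) = 1657/(120*(-4529 - 2*25)) = 1657/(120*(-4529 - 50)) = (1657/120)/(-4579) = (1657/120)*(-1/4579) = -1657/549480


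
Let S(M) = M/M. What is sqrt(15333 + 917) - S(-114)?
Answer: -1 + 25*sqrt(26) ≈ 126.48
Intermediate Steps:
S(M) = 1
sqrt(15333 + 917) - S(-114) = sqrt(15333 + 917) - 1*1 = sqrt(16250) - 1 = 25*sqrt(26) - 1 = -1 + 25*sqrt(26)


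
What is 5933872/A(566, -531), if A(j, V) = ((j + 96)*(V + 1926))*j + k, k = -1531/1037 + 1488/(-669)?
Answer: 196030547696/17267688459225 ≈ 0.011352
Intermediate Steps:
k = -855765/231251 (k = -1531*1/1037 + 1488*(-1/669) = -1531/1037 - 496/223 = -855765/231251 ≈ -3.7006)
A(j, V) = -855765/231251 + j*(96 + j)*(1926 + V) (A(j, V) = ((j + 96)*(V + 1926))*j - 855765/231251 = ((96 + j)*(1926 + V))*j - 855765/231251 = j*(96 + j)*(1926 + V) - 855765/231251 = -855765/231251 + j*(96 + j)*(1926 + V))
5933872/A(566, -531) = 5933872/(-855765/231251 + 1926*566**2 + 184896*566 - 531*566**2 + 96*(-531)*566) = 5933872/(-855765/231251 + 1926*320356 + 104651136 - 531*320356 - 28852416) = 5933872/(-855765/231251 + 617005656 + 104651136 - 170109036 - 28852416) = 5933872/(120873819214575/231251) = 5933872*(231251/120873819214575) = 196030547696/17267688459225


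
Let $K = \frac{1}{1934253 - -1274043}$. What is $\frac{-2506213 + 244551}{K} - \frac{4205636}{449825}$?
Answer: $- \frac{3263966702381714036}{449825} \approx -7.2561 \cdot 10^{12}$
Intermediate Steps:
$K = \frac{1}{3208296}$ ($K = \frac{1}{1934253 + 1274043} = \frac{1}{3208296} \approx 3.1169 \cdot 10^{-7}$)
$\frac{-2506213 + 244551}{K} - \frac{4205636}{449825} = \left(-2506213 + 244551\right) \frac{1}{\frac{1}{3208296}} - \frac{4205636}{449825} = \left(-2261662\right) 3208296 - \frac{4205636}{449825} = -7256081147952 - \frac{4205636}{449825} = - \frac{3263966702381714036}{449825}$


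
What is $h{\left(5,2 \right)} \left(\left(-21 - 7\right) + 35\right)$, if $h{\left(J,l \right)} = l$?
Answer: $14$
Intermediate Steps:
$h{\left(5,2 \right)} \left(\left(-21 - 7\right) + 35\right) = 2 \left(\left(-21 - 7\right) + 35\right) = 2 \left(-28 + 35\right) = 2 \cdot 7 = 14$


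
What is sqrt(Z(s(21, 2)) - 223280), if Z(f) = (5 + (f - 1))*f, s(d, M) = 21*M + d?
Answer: I*sqrt(219059) ≈ 468.04*I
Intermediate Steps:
s(d, M) = d + 21*M
Z(f) = f*(4 + f) (Z(f) = (5 + (-1 + f))*f = (4 + f)*f = f*(4 + f))
sqrt(Z(s(21, 2)) - 223280) = sqrt((21 + 21*2)*(4 + (21 + 21*2)) - 223280) = sqrt((21 + 42)*(4 + (21 + 42)) - 223280) = sqrt(63*(4 + 63) - 223280) = sqrt(63*67 - 223280) = sqrt(4221 - 223280) = sqrt(-219059) = I*sqrt(219059)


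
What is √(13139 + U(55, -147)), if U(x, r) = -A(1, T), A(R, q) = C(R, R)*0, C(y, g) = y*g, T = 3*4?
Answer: √13139 ≈ 114.63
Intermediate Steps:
T = 12
C(y, g) = g*y
A(R, q) = 0 (A(R, q) = (R*R)*0 = R²*0 = 0)
U(x, r) = 0 (U(x, r) = -1*0 = 0)
√(13139 + U(55, -147)) = √(13139 + 0) = √13139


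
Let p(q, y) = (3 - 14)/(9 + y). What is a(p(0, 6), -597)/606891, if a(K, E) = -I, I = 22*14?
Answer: -308/606891 ≈ -0.00050750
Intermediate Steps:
I = 308
p(q, y) = -11/(9 + y)
a(K, E) = -308 (a(K, E) = -1*308 = -308)
a(p(0, 6), -597)/606891 = -308/606891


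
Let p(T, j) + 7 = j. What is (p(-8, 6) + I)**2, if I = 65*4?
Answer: 67081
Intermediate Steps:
I = 260
p(T, j) = -7 + j
(p(-8, 6) + I)**2 = ((-7 + 6) + 260)**2 = (-1 + 260)**2 = 259**2 = 67081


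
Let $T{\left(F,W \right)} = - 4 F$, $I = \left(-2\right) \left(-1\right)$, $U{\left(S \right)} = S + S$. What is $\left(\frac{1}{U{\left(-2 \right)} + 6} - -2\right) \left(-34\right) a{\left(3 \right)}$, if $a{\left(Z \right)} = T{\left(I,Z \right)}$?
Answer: $680$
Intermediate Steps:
$U{\left(S \right)} = 2 S$
$I = 2$
$a{\left(Z \right)} = -8$ ($a{\left(Z \right)} = \left(-4\right) 2 = -8$)
$\left(\frac{1}{U{\left(-2 \right)} + 6} - -2\right) \left(-34\right) a{\left(3 \right)} = \left(\frac{1}{2 \left(-2\right) + 6} - -2\right) \left(-34\right) \left(-8\right) = \left(\frac{1}{-4 + 6} + 2\right) \left(-34\right) \left(-8\right) = \left(\frac{1}{2} + 2\right) \left(-34\right) \left(-8\right) = \frac{5}{2} \left(-34\right) \left(-8\right) = \left(-85\right) \left(-8\right) = 680$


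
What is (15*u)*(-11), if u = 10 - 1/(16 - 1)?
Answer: -1639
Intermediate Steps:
u = 149/15 (u = 10 - 1/15 = 149/15 ≈ 9.9333)
(15*u)*(-11) = (15*(149/15))*(-11) = 149*(-11) = -1639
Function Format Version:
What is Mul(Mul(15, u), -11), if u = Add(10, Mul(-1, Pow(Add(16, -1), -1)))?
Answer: -1639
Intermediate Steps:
u = Rational(149, 15) (u = Add(10, Mul(-1, Pow(15, -1))) = Add(10, Mul(-1, Rational(1, 15))) = Add(10, Rational(-1, 15)) = Rational(149, 15) ≈ 9.9333)
Mul(Mul(15, u), -11) = Mul(Mul(15, Rational(149, 15)), -11) = Mul(149, -11) = -1639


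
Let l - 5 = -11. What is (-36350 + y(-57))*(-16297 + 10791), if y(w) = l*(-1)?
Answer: 200110064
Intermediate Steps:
l = -6 (l = 5 - 11 = -6)
y(w) = 6 (y(w) = -6*(-1) = 6)
(-36350 + y(-57))*(-16297 + 10791) = (-36350 + 6)*(-16297 + 10791) = -36344*(-5506) = 200110064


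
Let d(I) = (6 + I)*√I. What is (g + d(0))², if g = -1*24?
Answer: 576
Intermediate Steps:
d(I) = √I*(6 + I)
g = -24
(g + d(0))² = (-24 + √0*(6 + 0))² = (-24 + 0*6)² = (-24 + 0)² = (-24)² = 576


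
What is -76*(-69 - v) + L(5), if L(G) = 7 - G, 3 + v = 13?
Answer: 6006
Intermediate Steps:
v = 10 (v = -3 + 13 = 10)
-76*(-69 - v) + L(5) = -76*(-69 - 1*10) + (7 - 1*5) = -76*(-69 - 10) + (7 - 5) = -76*(-79) + 2 = 6004 + 2 = 6006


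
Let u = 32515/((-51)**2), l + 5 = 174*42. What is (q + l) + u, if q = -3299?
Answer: 10446919/2601 ≈ 4016.5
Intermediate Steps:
l = 7303 (l = -5 + 174*42 = -5 + 7308 = 7303)
u = 32515/2601 ≈ 12.501
(q + l) + u = (-3299 + 7303) + 32515/2601 = 4004 + 32515/2601 = 10446919/2601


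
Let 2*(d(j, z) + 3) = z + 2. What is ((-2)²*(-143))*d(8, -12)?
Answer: 4576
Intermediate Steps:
d(j, z) = -2 + z/2 (d(j, z) = -3 + (z + 2)/2 = -3 + (2 + z)/2 = -3 + (1 + z/2) = -2 + z/2)
((-2)²*(-143))*d(8, -12) = ((-2)²*(-143))*(-2 + (½)*(-12)) = (4*(-143))*(-2 - 6) = -572*(-8) = 4576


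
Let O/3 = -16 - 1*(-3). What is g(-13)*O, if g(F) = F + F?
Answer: 1014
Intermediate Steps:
g(F) = 2*F
O = -39 (O = 3*(-16 - 1*(-3)) = 3*(-16 + 3) = 3*(-13) = -39)
g(-13)*O = (2*(-13))*(-39) = -26*(-39) = 1014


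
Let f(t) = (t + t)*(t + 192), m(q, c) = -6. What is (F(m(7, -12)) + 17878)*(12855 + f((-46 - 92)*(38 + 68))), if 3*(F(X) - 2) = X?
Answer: 7550817476538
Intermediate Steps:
F(X) = 2 + X/3
f(t) = 2*t*(192 + t) (f(t) = (2*t)*(192 + t) = 2*t*(192 + t))
(F(m(7, -12)) + 17878)*(12855 + f((-46 - 92)*(38 + 68))) = ((2 + (⅓)*(-6)) + 17878)*(12855 + 2*((-46 - 92)*(38 + 68))*(192 + (-46 - 92)*(38 + 68))) = ((2 - 2) + 17878)*(12855 + 2*(-138*106)*(192 - 138*106)) = (0 + 17878)*(12855 + 2*(-14628)*(192 - 14628)) = 17878*(12855 + 2*(-14628)*(-14436)) = 17878*(12855 + 422339616) = 17878*422352471 = 7550817476538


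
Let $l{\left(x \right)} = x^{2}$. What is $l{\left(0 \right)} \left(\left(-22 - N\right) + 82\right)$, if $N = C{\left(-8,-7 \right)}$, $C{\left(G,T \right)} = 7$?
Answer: $0$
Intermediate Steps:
$N = 7$
$l{\left(0 \right)} \left(\left(-22 - N\right) + 82\right) = 0^{2} \left(\left(-22 - 7\right) + 82\right) = 0 \left(\left(-22 - 7\right) + 82\right) = 0 \left(-29 + 82\right) = 0 \cdot 53 = 0$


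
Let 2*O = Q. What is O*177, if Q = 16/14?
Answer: 708/7 ≈ 101.14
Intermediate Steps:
Q = 8/7 (Q = 16*(1/14) = 8/7 ≈ 1.1429)
O = 4/7 (O = (1/2)*(8/7) = 4/7 ≈ 0.57143)
O*177 = (4/7)*177 = 708/7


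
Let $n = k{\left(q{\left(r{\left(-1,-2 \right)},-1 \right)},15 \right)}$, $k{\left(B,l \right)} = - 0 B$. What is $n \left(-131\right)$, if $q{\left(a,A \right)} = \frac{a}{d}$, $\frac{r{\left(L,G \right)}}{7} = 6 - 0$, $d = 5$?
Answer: $0$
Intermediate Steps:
$r{\left(L,G \right)} = 42$ ($r{\left(L,G \right)} = 7 \left(6 - 0\right) = 7 \left(6 + 0\right) = 7 \cdot 6 = 42$)
$q{\left(a,A \right)} = \frac{a}{5}$
$k{\left(B,l \right)} = 0$ ($k{\left(B,l \right)} = \left(-1\right) 0 = 0$)
$n = 0$
$n \left(-131\right) = 0 \left(-131\right) = 0$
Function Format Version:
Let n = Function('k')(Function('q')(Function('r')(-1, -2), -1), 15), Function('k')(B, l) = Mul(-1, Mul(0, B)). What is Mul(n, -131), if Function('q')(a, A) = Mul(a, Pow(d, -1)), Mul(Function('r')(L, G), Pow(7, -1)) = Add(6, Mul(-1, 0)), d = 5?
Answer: 0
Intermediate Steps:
Function('r')(L, G) = 42 (Function('r')(L, G) = Mul(7, Add(6, Mul(-1, 0))) = Mul(7, Add(6, 0)) = Mul(7, 6) = 42)
Function('q')(a, A) = Mul(Rational(1, 5), a) (Function('q')(a, A) = Mul(a, Pow(5, -1)) = Mul(a, Rational(1, 5)) = Mul(Rational(1, 5), a))
Function('k')(B, l) = 0 (Function('k')(B, l) = Mul(-1, 0) = 0)
n = 0
Mul(n, -131) = Mul(0, -131) = 0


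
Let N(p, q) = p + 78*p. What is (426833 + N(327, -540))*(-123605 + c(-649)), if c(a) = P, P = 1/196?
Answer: -5483274304807/98 ≈ -5.5952e+10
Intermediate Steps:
P = 1/196 ≈ 0.0051020
N(p, q) = 79*p
c(a) = 1/196
(426833 + N(327, -540))*(-123605 + c(-649)) = (426833 + 79*327)*(-123605 + 1/196) = (426833 + 25833)*(-24226579/196) = 452666*(-24226579/196) = -5483274304807/98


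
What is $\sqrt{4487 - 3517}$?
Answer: $\sqrt{970} \approx 31.145$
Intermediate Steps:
$\sqrt{4487 - 3517} = \sqrt{970}$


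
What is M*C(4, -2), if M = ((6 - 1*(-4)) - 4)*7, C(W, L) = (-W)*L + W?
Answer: 504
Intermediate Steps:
C(W, L) = W - L*W (C(W, L) = -L*W + W = W - L*W)
M = 42 (M = ((6 + 4) - 4)*7 = (10 - 4)*7 = 6*7 = 42)
M*C(4, -2) = 42*(4*(1 - 1*(-2))) = 42*(4*(1 + 2)) = 42*(4*3) = 42*12 = 504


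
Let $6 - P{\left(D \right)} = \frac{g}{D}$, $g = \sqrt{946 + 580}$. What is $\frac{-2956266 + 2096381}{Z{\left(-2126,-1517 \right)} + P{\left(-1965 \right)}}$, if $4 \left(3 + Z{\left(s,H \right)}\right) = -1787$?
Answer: $\frac{23573487159787500}{12165271991209} + \frac{27034784400 \sqrt{1526}}{12165271991209} \approx 1937.9$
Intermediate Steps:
$g = \sqrt{1526} \approx 39.064$
$P{\left(D \right)} = 6 - \frac{\sqrt{1526}}{D}$
$Z{\left(s,H \right)} = - \frac{1799}{4}$ ($Z{\left(s,H \right)} = -3 + \frac{1}{4} \left(-1787\right) = -3 - \frac{1787}{4} = - \frac{1799}{4}$)
$\frac{-2956266 + 2096381}{Z{\left(-2126,-1517 \right)} + P{\left(-1965 \right)}} = \frac{-2956266 + 2096381}{- \frac{1799}{4} + \left(6 - \frac{\sqrt{1526}}{-1965}\right)} = - \frac{859885}{- \frac{1799}{4} + \left(6 - \sqrt{1526} \left(- \frac{1}{1965}\right)\right)} = - \frac{859885}{- \frac{1799}{4} + \left(6 + \frac{\sqrt{1526}}{1965}\right)} = - \frac{859885}{- \frac{1775}{4} + \frac{\sqrt{1526}}{1965}}$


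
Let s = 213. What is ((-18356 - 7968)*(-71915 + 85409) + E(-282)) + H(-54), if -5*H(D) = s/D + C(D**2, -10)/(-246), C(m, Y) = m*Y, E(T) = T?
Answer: -1310748371789/3690 ≈ -3.5522e+8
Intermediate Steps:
C(m, Y) = Y*m
H(D) = -213/(5*D) - D**2/123 (H(D) = -(213/D - 10*D**2/(-246))/5 = -(213/D - 10*D**2*(-1/246))/5 = -(213/D + 5*D**2/123)/5 = -213/(5*D) - D**2/123)
((-18356 - 7968)*(-71915 + 85409) + E(-282)) + H(-54) = ((-18356 - 7968)*(-71915 + 85409) - 282) + (1/615)*(-26199 - 5*(-54)**3)/(-54) = (-26324*13494 - 282) + (1/615)*(-1/54)*(-26199 - 5*(-157464)) = (-355216056 - 282) + (1/615)*(-1/54)*(-26199 + 787320) = -355216338 + (1/615)*(-1/54)*761121 = -355216338 - 84569/3690 = -1310748371789/3690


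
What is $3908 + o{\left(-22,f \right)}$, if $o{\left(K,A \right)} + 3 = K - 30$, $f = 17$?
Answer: $3853$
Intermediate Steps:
$o{\left(K,A \right)} = -33 + K$ ($o{\left(K,A \right)} = -3 + \left(K - 30\right) = -3 + \left(-30 + K\right) = -33 + K$)
$3908 + o{\left(-22,f \right)} = 3908 - 55 = 3853$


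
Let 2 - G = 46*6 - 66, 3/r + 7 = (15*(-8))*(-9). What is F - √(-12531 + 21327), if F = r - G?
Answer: 223187/1073 - 2*√2199 ≈ 114.22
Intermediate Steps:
r = 3/1073 (r = 3/(-7 + (15*(-8))*(-9)) = 3/(-7 - 120*(-9)) = 3/(-7 + 1080) = 3/1073 ≈ 0.0027959)
G = -208 (G = 2 - (46*6 - 66) = 2 - (276 - 66) = 2 - 1*210 = 2 - 210 = -208)
F = 223187/1073 (F = 3/1073 - 1*(-208) = 3/1073 + 208 = 223187/1073 ≈ 208.00)
F - √(-12531 + 21327) = 223187/1073 - √(-12531 + 21327) = 223187/1073 - √8796 = 223187/1073 - 2*√2199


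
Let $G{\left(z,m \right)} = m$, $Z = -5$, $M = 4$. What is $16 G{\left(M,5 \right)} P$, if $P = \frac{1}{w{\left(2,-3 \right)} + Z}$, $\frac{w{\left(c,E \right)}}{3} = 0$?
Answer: $-16$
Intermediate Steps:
$w{\left(c,E \right)} = 0$ ($w{\left(c,E \right)} = 3 \cdot 0 = 0$)
$P = - \frac{1}{5}$ ($P = \frac{1}{0 - 5} = \frac{1}{-5} = - \frac{1}{5} \approx -0.2$)
$16 G{\left(M,5 \right)} P = 16 \cdot 5 \left(- \frac{1}{5}\right) = 80 \left(- \frac{1}{5}\right) = -16$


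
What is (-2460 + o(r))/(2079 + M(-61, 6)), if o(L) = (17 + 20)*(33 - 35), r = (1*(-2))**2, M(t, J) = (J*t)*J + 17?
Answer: 1267/50 ≈ 25.340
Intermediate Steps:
M(t, J) = 17 + t*J**2 (M(t, J) = t*J**2 + 17 = 17 + t*J**2)
r = 4 (r = (-2)**2 = 4)
o(L) = -74 (o(L) = 37*(-2) = -74)
(-2460 + o(r))/(2079 + M(-61, 6)) = (-2460 - 74)/(2079 + (17 - 61*6**2)) = -2534/(2079 + (17 - 61*36)) = -2534/(2079 + (17 - 2196)) = -2534/(2079 - 2179) = -2534/(-100) = -2534*(-1/100) = 1267/50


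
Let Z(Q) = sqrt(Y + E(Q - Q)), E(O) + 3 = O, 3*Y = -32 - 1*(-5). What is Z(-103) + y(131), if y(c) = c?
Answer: 131 + 2*I*sqrt(3) ≈ 131.0 + 3.4641*I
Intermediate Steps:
Y = -9 (Y = (-32 - 1*(-5))/3 = (-32 + 5)/3 = (1/3)*(-27) = -9)
E(O) = -3 + O
Z(Q) = 2*I*sqrt(3) (Z(Q) = sqrt(-9 + (-3 + (Q - Q))) = sqrt(-9 + (-3 + 0)) = sqrt(-9 - 3) = sqrt(-12) = 2*I*sqrt(3))
Z(-103) + y(131) = 2*I*sqrt(3) + 131 = 131 + 2*I*sqrt(3)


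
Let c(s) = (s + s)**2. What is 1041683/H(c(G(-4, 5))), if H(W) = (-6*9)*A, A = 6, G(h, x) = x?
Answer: -1041683/324 ≈ -3215.1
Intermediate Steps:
c(s) = 4*s**2 (c(s) = (2*s)**2 = 4*s**2)
H(W) = -324 (H(W) = -6*9*6 = -54*6 = -324)
1041683/H(c(G(-4, 5))) = 1041683/(-324) = 1041683*(-1/324) = -1041683/324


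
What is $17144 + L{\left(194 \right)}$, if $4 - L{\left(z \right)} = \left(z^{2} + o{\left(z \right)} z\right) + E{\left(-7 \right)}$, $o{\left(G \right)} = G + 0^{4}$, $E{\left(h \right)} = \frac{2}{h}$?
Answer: $- \frac{406866}{7} \approx -58124.0$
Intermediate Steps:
$o{\left(G \right)} = G$ ($o{\left(G \right)} = G + 0 = G$)
$L{\left(z \right)} = \frac{30}{7} - 2 z^{2}$ ($L{\left(z \right)} = 4 - \left(\left(z^{2} + z z\right) + \frac{2}{-7}\right) = 4 - \left(\left(z^{2} + z^{2}\right) + 2 \left(- \frac{1}{7}\right)\right) = 4 - \left(2 z^{2} - \frac{2}{7}\right) = 4 - \left(- \frac{2}{7} + 2 z^{2}\right) = \frac{30}{7} - 2 z^{2}$)
$17144 + L{\left(194 \right)} = 17144 + \left(\frac{30}{7} - 2 \cdot 194^{2}\right) = 17144 + \left(\frac{30}{7} - 75272\right) = 17144 - \frac{526874}{7} = - \frac{406866}{7}$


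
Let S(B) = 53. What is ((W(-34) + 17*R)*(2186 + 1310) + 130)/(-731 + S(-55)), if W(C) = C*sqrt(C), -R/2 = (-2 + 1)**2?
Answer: 19789/113 + 59432*I*sqrt(34)/339 ≈ 175.12 + 1022.3*I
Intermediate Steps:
R = -2 (R = -2*(-2 + 1)**2 = -2*(-1)**2 = -2*1 = -2)
W(C) = C**(3/2)
((W(-34) + 17*R)*(2186 + 1310) + 130)/(-731 + S(-55)) = (((-34)**(3/2) + 17*(-2))*(2186 + 1310) + 130)/(-731 + 53) = ((-34*I*sqrt(34) - 34)*3496 + 130)/(-678) = ((-34 - 34*I*sqrt(34))*3496 + 130)*(-1/678) = ((-118864 - 118864*I*sqrt(34)) + 130)*(-1/678) = (-118734 - 118864*I*sqrt(34))*(-1/678) = 19789/113 + 59432*I*sqrt(34)/339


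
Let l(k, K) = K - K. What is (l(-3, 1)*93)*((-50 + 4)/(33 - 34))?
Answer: 0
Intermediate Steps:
l(k, K) = 0
(l(-3, 1)*93)*((-50 + 4)/(33 - 34)) = (0*93)*((-50 + 4)/(33 - 34)) = 0*(-46/(-1)) = 0*(-46*(-1)) = 0*46 = 0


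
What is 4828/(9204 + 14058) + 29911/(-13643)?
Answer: -44994377/22668819 ≈ -1.9849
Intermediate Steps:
4828/(9204 + 14058) + 29911/(-13643) = 4828/23262 + 29911*(-1/13643) = 4828*(1/23262) - 4273/1949 = 2414/11631 - 4273/1949 = -44994377/22668819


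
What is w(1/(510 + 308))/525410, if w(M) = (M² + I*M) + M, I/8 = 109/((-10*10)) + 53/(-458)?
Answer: -40482821/2012706423809000 ≈ -2.0114e-8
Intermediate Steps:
I = -55222/5725 (I = 8*(109/((-10*10)) + 53/(-458)) = 8*(109/(-100) + 53*(-1/458)) = 8*(109*(-1/100) - 53/458) = 8*(-109/100 - 53/458) = 8*(-27611/22900) = -55222/5725 ≈ -9.6458)
w(M) = M² - 49497*M/5725 (w(M) = (M² - 55222*M/5725) + M = M² - 49497*M/5725)
w(1/(510 + 308))/525410 = ((-49497 + 5725/(510 + 308))/(5725*(510 + 308)))/525410 = ((1/5725)*(-49497 + 5725/818)/818)*(1/525410) = ((1/5725)*(1/818)*(-49497 + 5725*(1/818)))*(1/525410) = ((1/5725)*(1/818)*(-49497 + 5725/818))*(1/525410) = ((1/5725)*(1/818)*(-40482821/818))*(1/525410) = -40482821/3830734900*1/525410 = -40482821/2012706423809000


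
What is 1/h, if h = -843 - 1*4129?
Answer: -1/4972 ≈ -0.00020113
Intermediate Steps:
h = -4972 (h = -843 - 4129 = -4972)
1/h = 1/(-4972) = -1/4972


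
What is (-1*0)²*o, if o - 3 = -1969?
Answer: 0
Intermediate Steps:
o = -1966 (o = 3 - 1969 = -1966)
(-1*0)²*o = (-1*0)²*(-1966) = 0²*(-1966) = 0*(-1966) = 0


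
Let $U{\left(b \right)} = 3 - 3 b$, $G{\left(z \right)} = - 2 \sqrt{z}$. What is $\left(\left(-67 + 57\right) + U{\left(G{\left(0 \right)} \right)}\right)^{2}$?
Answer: $49$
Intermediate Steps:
$\left(\left(-67 + 57\right) + U{\left(G{\left(0 \right)} \right)}\right)^{2} = \left(\left(-67 + 57\right) + \left(3 - 3 \left(- 2 \sqrt{0}\right)\right)\right)^{2} = \left(-10 + \left(3 - 3 \left(\left(-2\right) 0\right)\right)\right)^{2} = \left(-10 + \left(3 - 0\right)\right)^{2} = \left(-10 + \left(3 + 0\right)\right)^{2} = \left(-10 + 3\right)^{2} = \left(-7\right)^{2} = 49$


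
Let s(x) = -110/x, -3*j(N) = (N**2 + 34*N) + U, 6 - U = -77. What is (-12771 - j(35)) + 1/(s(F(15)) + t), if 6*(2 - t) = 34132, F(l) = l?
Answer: -22658957/1898 ≈ -11938.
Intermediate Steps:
U = 83 (U = 6 - 1*(-77) = 6 + 77 = 83)
j(N) = -83/3 - 34*N/3 - N**2/3 (j(N) = -((N**2 + 34*N) + 83)/3 = -(83 + N**2 + 34*N)/3 = -83/3 - 34*N/3 - N**2/3)
t = -17060/3 (t = 2 - 1/6*34132 = 2 - 17066/3 = -17060/3 ≈ -5686.7)
(-12771 - j(35)) + 1/(s(F(15)) + t) = (-12771 - (-83/3 - 34/3*35 - 1/3*35**2)) + 1/(-110/15 - 17060/3) = (-12771 - (-83/3 - 1190/3 - 1/3*1225)) + 1/(-110*1/15 - 17060/3) = (-12771 - (-83/3 - 1190/3 - 1225/3)) + 1/(-22/3 - 17060/3) = (-12771 - 1*(-2498/3)) + 1/(-5694) = (-12771 + 2498/3) - 1/5694 = -35815/3 - 1/5694 = -22658957/1898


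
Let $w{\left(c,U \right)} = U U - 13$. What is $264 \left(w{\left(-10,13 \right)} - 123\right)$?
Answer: $8712$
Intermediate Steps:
$w{\left(c,U \right)} = -13 + U^{2}$ ($w{\left(c,U \right)} = U^{2} - 13 = -13 + U^{2}$)
$264 \left(w{\left(-10,13 \right)} - 123\right) = 264 \left(\left(-13 + 13^{2}\right) - 123\right) = 264 \left(\left(-13 + 169\right) - 123\right) = 264 \left(156 - 123\right) = 264 \cdot 33 = 8712$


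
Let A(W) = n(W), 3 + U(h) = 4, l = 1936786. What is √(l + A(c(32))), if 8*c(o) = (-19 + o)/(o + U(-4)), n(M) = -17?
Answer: √1936769 ≈ 1391.7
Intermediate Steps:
U(h) = 1 (U(h) = -3 + 4 = 1)
c(o) = (-19 + o)/(8*(1 + o)) (c(o) = ((-19 + o)/(o + 1))/8 = ((-19 + o)/(1 + o))/8 = (-19 + o)/(8*(1 + o)))
A(W) = -17
√(l + A(c(32))) = √(1936786 - 17) = √1936769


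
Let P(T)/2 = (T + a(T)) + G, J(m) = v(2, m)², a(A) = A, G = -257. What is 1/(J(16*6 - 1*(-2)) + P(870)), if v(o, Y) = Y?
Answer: 1/12570 ≈ 7.9555e-5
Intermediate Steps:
J(m) = m²
P(T) = -514 + 4*T (P(T) = 2*((T + T) - 257) = 2*(2*T - 257) = 2*(-257 + 2*T) = -514 + 4*T)
1/(J(16*6 - 1*(-2)) + P(870)) = 1/((16*6 - 1*(-2))² + (-514 + 4*870)) = 1/((96 + 2)² + (-514 + 3480)) = 1/(98² + 2966) = 1/(9604 + 2966) = 1/12570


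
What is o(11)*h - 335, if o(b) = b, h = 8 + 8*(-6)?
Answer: -775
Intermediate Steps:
h = -40 (h = 8 - 48 = -40)
o(11)*h - 335 = 11*(-40) - 335 = -440 - 335 = -775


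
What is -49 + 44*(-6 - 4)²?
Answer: 4351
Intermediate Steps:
-49 + 44*(-6 - 4)² = -49 + 44*(-10)² = -49 + 44*100 = -49 + 4400 = 4351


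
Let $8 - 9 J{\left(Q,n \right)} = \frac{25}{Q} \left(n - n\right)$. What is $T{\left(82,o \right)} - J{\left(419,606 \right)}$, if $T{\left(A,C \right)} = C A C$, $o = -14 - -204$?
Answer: $\frac{26641792}{9} \approx 2.9602 \cdot 10^{6}$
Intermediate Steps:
$J{\left(Q,n \right)} = \frac{8}{9}$ ($J{\left(Q,n \right)} = \frac{8}{9} - \frac{\frac{25}{Q} \left(n - n\right)}{9} = \frac{8}{9} - \frac{\frac{25}{Q} 0}{9} = \frac{8}{9} - 0 = \frac{8}{9} + 0 = \frac{8}{9}$)
$o = 190$ ($o = -14 + 204 = 190$)
$T{\left(A,C \right)} = A C^{2}$ ($T{\left(A,C \right)} = A C C = A C^{2}$)
$T{\left(82,o \right)} - J{\left(419,606 \right)} = 82 \cdot 190^{2} - \frac{8}{9} = 82 \cdot 36100 - \frac{8}{9} = 2960200 - \frac{8}{9} = \frac{26641792}{9}$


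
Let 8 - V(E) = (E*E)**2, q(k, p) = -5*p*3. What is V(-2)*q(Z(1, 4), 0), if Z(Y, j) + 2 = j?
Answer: 0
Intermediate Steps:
Z(Y, j) = -2 + j
q(k, p) = -15*p
V(E) = 8 - E**4 (V(E) = 8 - (E*E)**2 = 8 - (E**2)**2 = 8 - E**4)
V(-2)*q(Z(1, 4), 0) = (8 - 1*(-2)**4)*(-15*0) = (8 - 1*16)*0 = (8 - 16)*0 = -8*0 = 0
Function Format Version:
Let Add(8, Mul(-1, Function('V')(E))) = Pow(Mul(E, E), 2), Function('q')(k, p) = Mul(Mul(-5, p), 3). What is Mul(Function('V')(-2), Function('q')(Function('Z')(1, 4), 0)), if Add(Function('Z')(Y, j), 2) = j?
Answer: 0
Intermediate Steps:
Function('Z')(Y, j) = Add(-2, j)
Function('q')(k, p) = Mul(-15, p)
Function('V')(E) = Add(8, Mul(-1, Pow(E, 4))) (Function('V')(E) = Add(8, Mul(-1, Pow(Mul(E, E), 2))) = Add(8, Mul(-1, Pow(Pow(E, 2), 2))) = Add(8, Mul(-1, Pow(E, 4))))
Mul(Function('V')(-2), Function('q')(Function('Z')(1, 4), 0)) = Mul(Add(8, Mul(-1, Pow(-2, 4))), Mul(-15, 0)) = Mul(Add(8, Mul(-1, 16)), 0) = Mul(Add(8, -16), 0) = Mul(-8, 0) = 0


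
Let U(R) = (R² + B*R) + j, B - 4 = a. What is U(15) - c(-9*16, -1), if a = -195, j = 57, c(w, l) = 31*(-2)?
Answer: -2521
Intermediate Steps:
c(w, l) = -62
B = -191 (B = 4 - 195 = -191)
U(R) = 57 + R² - 191*R (U(R) = (R² - 191*R) + 57 = 57 + R² - 191*R)
U(15) - c(-9*16, -1) = (57 + 15² - 191*15) - 1*(-62) = (57 + 225 - 2865) + 62 = -2583 + 62 = -2521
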